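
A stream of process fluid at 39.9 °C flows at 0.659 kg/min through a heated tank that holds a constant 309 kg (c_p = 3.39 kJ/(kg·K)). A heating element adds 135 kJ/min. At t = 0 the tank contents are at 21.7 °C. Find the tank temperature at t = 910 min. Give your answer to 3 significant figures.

89.0 °C

Energy balance: M c_p dT/dt = ṁ c_p (T_in − T) + 135.
Rearrange: dT/dt = (T_ss − T)/τ with τ = M/ṁ = 468.89 min and T_ss = T_in + Q̇/(ṁ c_p) = 100.33 °C.
Solution: T(t) = T_ss + (T₀ − T_ss) e^(−t/τ).
T(910) = 100.33 + (-78.629)·e^(−910/468.89) = 100.33 + (-78.629)·0.14360 = 89.038 °C.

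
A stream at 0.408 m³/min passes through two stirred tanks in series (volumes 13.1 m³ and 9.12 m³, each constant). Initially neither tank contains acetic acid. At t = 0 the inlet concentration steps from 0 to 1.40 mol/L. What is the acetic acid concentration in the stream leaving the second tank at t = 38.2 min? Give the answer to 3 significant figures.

0.579 mol/L

Each tank obeys Vᵢ dCᵢ/dt = Q(Cᵢ₋₁ − Cᵢ), so τᵢ = Vᵢ/Q.
τ₁ = 13.1/0.408 = 32.108 min; τ₂ = 9.12/0.408 = 22.353 min.
Tank 1: C₁ = C_in(1 − e^(−t/τ₁)). Tank 2 (τ₁ ≠ τ₂): C₂ = C_in[1 − (τ₁ e^(−t/τ₁) − τ₂ e^(−t/τ₂))/(τ₁ − τ₂)].
At t = 38.2: e^(−t/τ₁) = 0.30430, e^(−t/τ₂) = 0.18106.
C₂ = 1.40·[1 − (32.108·0.30430 − 22.353·0.18106)/(9.7549)] = 1.40·0.41329 = 0.57861 mol/L.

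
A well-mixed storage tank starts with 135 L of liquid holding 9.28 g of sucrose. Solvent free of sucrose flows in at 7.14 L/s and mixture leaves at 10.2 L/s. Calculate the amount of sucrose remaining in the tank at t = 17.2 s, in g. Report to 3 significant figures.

Let m(t) be the amount of sucrose. Volume: V(t) = V₀ + (Q_in − Q_out) t = 135 − 3.0600 t; V(17.2) = 82.368 L.
Species balance (pure solvent in): dm/dt = −Q_out · m/V(t).
dm/m = −Q_out dt/(V₀ − 3.0600 t); integrating gives ln(m/m₀) = −(Q_out/(Q_in−Q_out)) ln(V/V₀).
m = m₀ (V₀/V)^(Q_out/(Q_in−Q_out)) = 9.28 × (135/82.368)^(-3.3333) = 1.7877 g.

1.79 g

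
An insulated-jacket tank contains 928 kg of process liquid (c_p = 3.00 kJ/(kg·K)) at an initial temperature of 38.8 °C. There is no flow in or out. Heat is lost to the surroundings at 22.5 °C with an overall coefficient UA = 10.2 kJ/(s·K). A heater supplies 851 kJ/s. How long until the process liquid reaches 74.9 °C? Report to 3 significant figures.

211 s

M c_p dT/dt = −UA(T − T_amb) + Q̇.
τ = M c_p/UA = 272.94 s; T_ss = T_amb + Q̇/UA = 22.5 + 851/10.2 = 105.93 °C.
T(t) = T_ss + (T₀ − T_ss)e^(−t/τ); set T = 74.9:
t = −τ ln[(T − T_ss)/(T₀ − T_ss)] = −272.94 · ln(0.46225) = 210.62 s.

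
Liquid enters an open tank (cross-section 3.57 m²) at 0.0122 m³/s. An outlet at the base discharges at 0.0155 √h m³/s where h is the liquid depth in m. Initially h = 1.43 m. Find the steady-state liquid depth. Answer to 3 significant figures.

0.620 m

Accumulation of liquid (constant cross-section A): A dh/dt = Q_in − 0.0155 √h. At steady state dh/dt = 0:
Q_in = 0.0155 √h_ss ⇒ √h_ss = 0.0122/0.0155 = 0.78710.
h_ss = 0.78710² = 0.61952 m. (Since h₀ = 1.43 m > h_ss, the level will fall toward this value.)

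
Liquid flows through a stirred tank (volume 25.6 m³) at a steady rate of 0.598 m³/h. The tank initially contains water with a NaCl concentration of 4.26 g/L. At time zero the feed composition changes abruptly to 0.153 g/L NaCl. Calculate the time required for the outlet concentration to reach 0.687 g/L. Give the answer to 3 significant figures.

Species balance on the tank: V dC/dt = Q(C_in − C), so τ = V/Q = 42.809 h.
C(t) = C_in + (C₀ − C_in) e^(−t/τ). Set C = 0.687 and solve for t:
e^(−t/τ) = (C − C_in)/(C₀ − C_in) = (0.687 − 0.153)/(4.26 − 0.153) = 0.13002
t = −τ ln(…) = 42.809 × 2.0401 = 87.333 h.

87.3 h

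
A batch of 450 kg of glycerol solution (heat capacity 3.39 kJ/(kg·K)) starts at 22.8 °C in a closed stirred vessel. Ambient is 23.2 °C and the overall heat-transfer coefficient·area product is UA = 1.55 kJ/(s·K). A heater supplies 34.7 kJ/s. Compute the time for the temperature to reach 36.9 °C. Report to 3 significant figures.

949 s

M c_p dT/dt = −UA(T − T_amb) + Q̇.
τ = M c_p/UA = 984.19 s; T_ss = T_amb + Q̇/UA = 23.2 + 34.7/1.55 = 45.587 °C.
T(t) = T_ss + (T₀ − T_ss)e^(−t/τ); set T = 36.9:
t = −τ ln[(T − T_ss)/(T₀ − T_ss)] = −984.19 · ln(0.38123) = 949.11 s.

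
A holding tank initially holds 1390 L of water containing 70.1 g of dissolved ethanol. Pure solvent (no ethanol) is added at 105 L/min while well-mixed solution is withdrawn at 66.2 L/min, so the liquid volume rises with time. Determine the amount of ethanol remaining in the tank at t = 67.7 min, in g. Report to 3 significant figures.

11.5 g

Total volume: dV/dt = Q_in − Q_out = 38.800 L/min, so V(t) = 1390 + 38.800 t and V(67.7) = 4016.8 L.
Species balance (pure solvent in): dm/dt = −Q_out · m/V(t).
Separate: dm/m = −Q_out dt/V(t) ⇒ ln(m/m₀) = −(Q_out/(Q_in−Q_out)) ln(V/V₀).
m = m₀ (V₀/V)^(Q_out/(Q_in−Q_out)) = 70.1 × (1390/4016.8)^(1.7062) = 11.466 g.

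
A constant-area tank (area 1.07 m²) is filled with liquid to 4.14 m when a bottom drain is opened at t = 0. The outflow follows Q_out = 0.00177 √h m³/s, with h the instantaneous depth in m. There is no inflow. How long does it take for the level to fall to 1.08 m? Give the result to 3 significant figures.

Mass balance (ρ constant): A dh/dt = −0.00177 √h.
This is separable: 2 d(√h)/dt = −0.00177/A, so √h = √h₀ − (0.00177/(2A)) t.
t = 2A(√h₀ − √h)/0.00177 = 2·1.07·(√4.14 − √1.08)/0.00177
  = 2.1400 × (2.0347 − 1.0392) / 0.00177 = 1203.6 s.

1200 s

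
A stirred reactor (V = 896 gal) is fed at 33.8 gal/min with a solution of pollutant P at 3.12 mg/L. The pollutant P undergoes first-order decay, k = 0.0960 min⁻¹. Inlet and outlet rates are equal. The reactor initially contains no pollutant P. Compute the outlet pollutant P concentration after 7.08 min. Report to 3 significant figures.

Accumulation = in − out − consumed: V dC/dt = Q C_in − Q C − k V C.
dC/dt = (Q/V) C_in − (Q/V + k) C; effective rate a = Q/V + k = 0.037723 + 0.0960 = 0.13372 min⁻¹.
C_ss = Q C_in/(Q + kV) = 0.88015 mg/L; C(t) = C_ss + (C₀ − C_ss) e^(−a t).
C(7.08) = 0.88015 + (-0.88015)·e^(−0.13372·7.08) = 0.88015 + (-0.88015)·0.38800 = 0.53866 mg/L.

0.539 mg/L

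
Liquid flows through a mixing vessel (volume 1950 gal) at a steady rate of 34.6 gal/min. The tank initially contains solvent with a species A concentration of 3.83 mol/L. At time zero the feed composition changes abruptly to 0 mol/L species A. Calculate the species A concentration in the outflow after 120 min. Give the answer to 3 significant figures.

Species balance on the tank: V dC/dt = Q(C_in − C).
So dC/dt = (C_in − C)/τ with τ = V/Q = 1950/34.6 = 56.358 min.
Solution: C(t) = C_in + (C₀ − C_in) e^(−t/τ).
C(120) = 0 + (3.83 − 0)·e^(−120/56.358) = 0 + (3.8300)·0.11893 = 0.45550 mol/L.

0.455 mol/L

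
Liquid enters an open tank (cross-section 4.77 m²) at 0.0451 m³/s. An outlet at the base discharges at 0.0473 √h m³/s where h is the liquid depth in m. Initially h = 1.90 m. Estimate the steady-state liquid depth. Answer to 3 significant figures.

0.909 m

Accumulation of liquid (constant cross-section A): A dh/dt = Q_in − 0.0473 √h. At steady state dh/dt = 0:
Q_in = 0.0473 √h_ss ⇒ √h_ss = 0.0451/0.0473 = 0.95349.
h_ss = 0.95349² = 0.90914 m. (Since h₀ = 1.90 m > h_ss, the level will fall toward this value.)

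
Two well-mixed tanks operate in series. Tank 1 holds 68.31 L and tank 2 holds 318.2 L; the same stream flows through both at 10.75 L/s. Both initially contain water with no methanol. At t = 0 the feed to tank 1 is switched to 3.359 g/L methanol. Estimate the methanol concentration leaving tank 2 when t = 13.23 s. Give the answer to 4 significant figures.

Species balance on tank i: dCᵢ/dt = (Cᵢ₋₁ − Cᵢ)/τᵢ with τᵢ = Vᵢ/Q.
τ₁ = 68.31/10.75 = 6.35442 s; τ₂ = 318.2/10.75 = 29.6000 s.
Solving the cascade with C₁(0)=C₂(0)=0 gives C₂(t) = C_in[1 − (τ₁ e^(−t/τ₁) − τ₂ e^(−t/τ₂))/(τ₁ − τ₂)].
At t = 13.23: e^(−t/τ₁) = 0.124679, e^(−t/τ₂) = 0.639570.
C₂ = 3.359·[1 − (6.35442·0.124679 − 29.6000·0.639570)/(-23.2456)] = 3.359·0.219679 = 0.737903 g/L.

0.7379 g/L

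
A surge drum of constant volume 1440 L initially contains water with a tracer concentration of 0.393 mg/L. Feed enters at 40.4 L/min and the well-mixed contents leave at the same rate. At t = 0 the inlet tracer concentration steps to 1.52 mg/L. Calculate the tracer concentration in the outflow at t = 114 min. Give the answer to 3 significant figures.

Species balance on the tank: V dC/dt = Q(C_in − C).
So dC/dt = (C_in − C)/τ with τ = V/Q = 1440/40.4 = 35.644 min.
Integrating: C(t) = C_in + (C₀ − C_in) e^(−t/τ).
C(114) = 1.52 + (0.393 − 1.52)·e^(−114/35.644) = 1.52 + (-1.1270)·0.040830 = 1.4740 mg/L.

1.47 mg/L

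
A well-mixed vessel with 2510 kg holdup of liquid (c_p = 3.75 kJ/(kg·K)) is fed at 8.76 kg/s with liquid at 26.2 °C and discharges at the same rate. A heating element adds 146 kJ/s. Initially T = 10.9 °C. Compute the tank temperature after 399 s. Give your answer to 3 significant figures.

M c_p dT/dt = ṁ c_p (T_in − T) + Q̇.
τ = M/ṁ = 286.53 s; T_ss = T_in + Q̇/(ṁ c_p) = 26.2 + 146/(8.76·3.75) = 30.644 °C.
Integrating: T(t) = T_ss + (T₀ − T_ss) e^(−t/τ).
T(399) = 30.644 + (-19.744)·e^(−399/286.53) = 30.644 + (-19.744)·0.24845 = 25.739 °C.

25.7 °C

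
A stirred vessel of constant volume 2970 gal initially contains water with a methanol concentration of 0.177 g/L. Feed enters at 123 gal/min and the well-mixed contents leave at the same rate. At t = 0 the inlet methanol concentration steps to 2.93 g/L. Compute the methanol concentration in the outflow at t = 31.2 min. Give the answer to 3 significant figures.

2.17 g/L

Accumulation = in − out for the solute gives V dC/dt = Q(C_in − C).
Rewrite as dC/dt + C/τ = C_in/τ, τ = V/Q = 24.146 min.
This is linear first-order; C(t) = C_in + (C₀ − C_in) e^(−t/τ).
C(31.2) = 2.93 + (0.177 − 2.93)·e^(−31.2/24.146) = 2.93 + (-2.7530)·0.27469 = 2.1738 g/L.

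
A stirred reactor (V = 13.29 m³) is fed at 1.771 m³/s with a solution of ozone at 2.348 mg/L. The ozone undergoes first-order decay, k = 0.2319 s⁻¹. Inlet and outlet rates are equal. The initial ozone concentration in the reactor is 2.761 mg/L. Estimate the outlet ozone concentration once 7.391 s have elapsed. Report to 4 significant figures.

Accumulation = in − out − consumed: V dC/dt = Q C_in − Q C − k V C.
This is linear with rate a = Q/V + k = 0.365158 s⁻¹.
C_ss = Q C_in/(Q + kV) = 0.856862 mg/L; C(t) = C_ss + (C₀ − C_ss) e^(−a t).
C(7.391) = 0.856862 + (1.90414)·e^(−0.365158·7.391) = 0.856862 + (1.90414)·0.0672806 = 0.984973 mg/L.

0.9850 mg/L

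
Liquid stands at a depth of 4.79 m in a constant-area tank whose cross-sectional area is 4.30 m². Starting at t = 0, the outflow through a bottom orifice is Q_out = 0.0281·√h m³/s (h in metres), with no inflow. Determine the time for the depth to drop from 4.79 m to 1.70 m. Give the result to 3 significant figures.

A dh/dt = −Q_out = −0.0281 √h.
This is separable: 2 d(√h)/dt = −0.0281/A, so √h = √h₀ − (0.0281/(2A)) t.
t = 2A(√h₀ − √h)/0.0281 = 2·4.30·(√4.79 − √1.70)/0.0281
  = 8.6000 × (2.1886 − 1.3038) / 0.0281 = 270.78 s.

271 s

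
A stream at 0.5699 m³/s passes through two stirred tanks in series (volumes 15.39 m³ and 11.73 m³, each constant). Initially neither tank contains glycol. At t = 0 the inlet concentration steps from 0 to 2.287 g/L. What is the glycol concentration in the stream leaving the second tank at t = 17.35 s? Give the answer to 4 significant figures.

Species balance on tank i: dCᵢ/dt = (Cᵢ₋₁ − Cᵢ)/τᵢ with τᵢ = Vᵢ/Q.
τ₁ = 15.39/0.5699 = 27.0047 s; τ₂ = 11.73/0.5699 = 20.5826 s.
Tank 1: C₁ = C_in(1 − e^(−t/τ₁)). Tank 2 (τ₁ ≠ τ₂): C₂ = C_in[1 − (τ₁ e^(−t/τ₁) − τ₂ e^(−t/τ₂))/(τ₁ − τ₂)].
At t = 17.35: e^(−t/τ₁) = 0.525986, e^(−t/τ₂) = 0.430440.
C₂ = 2.287·[1 − (27.0047·0.525986 − 20.5826·0.430440)/(6.42218)] = 2.287·0.167796 = 0.383749 g/L.

0.3837 g/L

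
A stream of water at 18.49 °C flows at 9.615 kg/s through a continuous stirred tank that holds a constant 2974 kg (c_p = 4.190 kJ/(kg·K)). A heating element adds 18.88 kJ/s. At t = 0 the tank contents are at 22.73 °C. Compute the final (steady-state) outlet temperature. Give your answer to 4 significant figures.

M c_p dT/dt = ṁ c_p (T_in − T) + Q̇.
At steady state dT/dt = 0 ⇒ T_ss = T_in + Q̇/(ṁ c_p) = 18.49 + 18.88/(9.615·4.190) = 18.9586 °C.

18.96 °C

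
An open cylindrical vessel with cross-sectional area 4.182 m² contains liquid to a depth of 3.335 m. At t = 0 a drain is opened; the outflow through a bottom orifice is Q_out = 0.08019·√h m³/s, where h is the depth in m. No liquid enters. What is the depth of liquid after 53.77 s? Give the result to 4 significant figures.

1.718 m

Accumulation of liquid (constant cross-section A): A dh/dt = −0.08019 √h.
This is separable: 2 d(√h)/dt = −0.08019/A, so √h = √h₀ − (0.08019/(2A)) t.
√h = √3.335 − 0.08019·53.77/(2·4.182) = 1.82620 − 0.515521 = 1.31068.
h = 1.31068² = 1.71788 m.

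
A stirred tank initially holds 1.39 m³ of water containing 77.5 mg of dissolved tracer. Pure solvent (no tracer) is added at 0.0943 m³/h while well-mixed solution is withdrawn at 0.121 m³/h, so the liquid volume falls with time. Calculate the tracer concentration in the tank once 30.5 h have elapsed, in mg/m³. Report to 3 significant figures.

2.48 mg/m³

Total volume: dV/dt = Q_in − Q_out = -0.026700 m³/h, so V(t) = 1.39 − 0.026700 t and V(30.5) = 0.57565 m³.
Species balance (pure solvent in): dm/dt = −Q_out · m/V(t).
Separate: dm/m = −Q_out dt/V(t) ⇒ ln(m/m₀) = −(Q_out/(Q_in−Q_out)) ln(V/V₀).
m = m₀ (V₀/V)^(Q_out/(Q_in−Q_out)) = 77.5 × (1.39/0.57565)^(-4.5318) = 1.4265 mg.
C = m/V = 1.4265/0.57565 = 2.4780 mg/m³.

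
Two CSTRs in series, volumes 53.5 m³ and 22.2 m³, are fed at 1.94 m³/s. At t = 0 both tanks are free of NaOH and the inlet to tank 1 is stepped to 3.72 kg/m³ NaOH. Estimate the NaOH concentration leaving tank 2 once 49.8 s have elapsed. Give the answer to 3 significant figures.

Each tank obeys Vᵢ dCᵢ/dt = Q(Cᵢ₋₁ − Cᵢ), so τᵢ = Vᵢ/Q.
τ₁ = 53.5/1.94 = 27.577 s; τ₂ = 22.2/1.94 = 11.443 s.
Tank 1: C₁ = C_in(1 − e^(−t/τ₁)). Tank 2 (τ₁ ≠ τ₂): C₂ = C_in[1 − (τ₁ e^(−t/τ₁) − τ₂ e^(−t/τ₂))/(τ₁ − τ₂)].
At t = 49.8: e^(−t/τ₁) = 0.16434, e^(−t/τ₂) = 0.012882.
C₂ = 3.72·[1 − (27.577·0.16434 − 11.443·0.012882)/(16.134)] = 3.72·0.72824 = 2.7091 kg/m³.

2.71 kg/m³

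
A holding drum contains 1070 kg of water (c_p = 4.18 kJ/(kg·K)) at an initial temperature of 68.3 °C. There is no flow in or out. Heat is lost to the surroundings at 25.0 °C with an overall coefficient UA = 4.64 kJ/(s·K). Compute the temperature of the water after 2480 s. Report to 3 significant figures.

28.3 °C

First-law balance (no shaft work): M c_p dT/dt = −UA(T − T_amb).
dT/dt = (T_ss − T)/τ with T_ss = T_amb = 25.000 °C, τ = M c_p/UA = 1070·4.18/4.64 = 963.92 s.
Integrating: T(t) = T_ss + (T₀ − T_ss) e^(−t/τ).
T(2480) = 25.000 + (43.300)·0.076320 = 28.305 °C.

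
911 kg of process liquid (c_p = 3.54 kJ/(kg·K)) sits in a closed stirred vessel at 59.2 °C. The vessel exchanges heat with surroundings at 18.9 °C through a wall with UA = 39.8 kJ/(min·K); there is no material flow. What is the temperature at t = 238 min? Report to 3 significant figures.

21.0 °C

First-law balance (no shaft work): M c_p dT/dt = −UA(T − T_amb).
dT/dt = (T_ss − T)/τ with T_ss = T_amb = 18.900 °C, τ = M c_p/UA = 911·3.54/39.8 = 81.029 min.
T approaches T_ss exponentially: T(t) = T_ss + (T₀ − T_ss) e^(−t/τ).
T(238) = 18.900 + (40.300)·0.053012 = 21.036 °C.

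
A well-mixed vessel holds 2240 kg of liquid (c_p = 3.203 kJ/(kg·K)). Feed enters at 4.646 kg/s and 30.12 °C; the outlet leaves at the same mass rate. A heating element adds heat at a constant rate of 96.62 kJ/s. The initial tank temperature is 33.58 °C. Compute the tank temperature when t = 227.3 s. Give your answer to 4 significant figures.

34.72 °C

M c_p dT/dt = ṁ c_p (T_in − T) + Q̇.
τ = M/ṁ = 482.135 s; T_ss = T_in + Q̇/(ṁ c_p) = 30.12 + 96.62/(4.646·3.203) = 36.6128 °C.
This is linear first-order; T(t) = T_ss + (T₀ − T_ss) e^(−t/τ).
T(227.3) = 36.6128 + (-3.03278)·e^(−227.3/482.135) = 36.6128 + (-3.03278)·0.624100 = 34.7200 °C.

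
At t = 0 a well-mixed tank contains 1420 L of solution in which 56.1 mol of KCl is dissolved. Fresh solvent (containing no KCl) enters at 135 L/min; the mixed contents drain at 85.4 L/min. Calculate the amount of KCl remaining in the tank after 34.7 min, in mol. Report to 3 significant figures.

14.3 mol

Let m(t) be the amount of KCl. Volume: V(t) = V₀ + (Q_in − Q_out) t = 1420 + 49.600 t; V(34.7) = 3141.1 L.
Species balance (pure solvent in): dm/dt = −Q_out · m/V(t).
dm/m = −Q_out dt/(V₀ + 49.600 t); integrating gives ln(m/m₀) = −(Q_out/(Q_in−Q_out)) ln(V/V₀).
m = m₀ (V₀/V)^(Q_out/(Q_in−Q_out)) = 56.1 × (1420/3141.1)^(1.7218) = 14.299 mol.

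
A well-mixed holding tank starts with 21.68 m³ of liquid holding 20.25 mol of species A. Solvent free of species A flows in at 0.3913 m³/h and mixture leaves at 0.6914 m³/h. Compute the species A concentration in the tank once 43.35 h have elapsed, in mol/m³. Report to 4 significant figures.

Let m(t) be the amount of species A. Volume: V(t) = V₀ + (Q_in − Q_out) t = 21.68 − 0.300100 t; V(43.35) = 8.67066 m³.
Species balance (pure solvent in): dm/dt = −Q_out · m/V(t).
dm/m = −Q_out dt/(V₀ − 0.300100 t); integrating gives ln(m/m₀) = −(Q_out/(Q_in−Q_out)) ln(V/V₀).
m = m₀ (V₀/V)^(Q_out/(Q_in−Q_out)) = 20.25 × (21.68/8.67066)^(-2.30390) = 2.45164 mol.
C = m/V = 2.45164/8.67066 = 0.282752 mol/m³.

0.2828 mol/m³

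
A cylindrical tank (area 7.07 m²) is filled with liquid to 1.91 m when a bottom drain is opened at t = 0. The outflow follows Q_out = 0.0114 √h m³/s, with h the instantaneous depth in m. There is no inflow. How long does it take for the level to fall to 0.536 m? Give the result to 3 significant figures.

A dh/dt = −Q_out = −0.0114 √h.
Separate and integrate: 2(√h − √h₀) = −(0.0114/A) t.
t = 2A(√h₀ − √h)/0.0114 = 2·7.07·(√1.91 − √0.536)/0.0114
  = 14.140 × (1.3820 − 0.73212) / 0.0114 = 806.11 s.

806 s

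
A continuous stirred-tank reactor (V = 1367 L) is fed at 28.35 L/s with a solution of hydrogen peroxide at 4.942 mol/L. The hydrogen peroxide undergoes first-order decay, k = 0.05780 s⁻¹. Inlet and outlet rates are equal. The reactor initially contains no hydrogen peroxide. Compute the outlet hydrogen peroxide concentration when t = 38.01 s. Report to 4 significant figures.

Species balance: V dC/dt = Q C_in − Q C − k V C.
dC/dt = (Q/V) C_in − (Q/V + k) C; effective rate a = Q/V + k = 0.0207388 + 0.05780 = 0.0785388 s⁻¹.
C_ss = Q C_in/(Q + kV) = 1.30498 mol/L; C(t) = C_ss + (C₀ − C_ss) e^(−a t).
C(38.01) = 1.30498 + (-1.30498)·e^(−0.0785388·38.01) = 1.30498 + (-1.30498)·0.0505263 = 1.23904 mol/L.

1.239 mol/L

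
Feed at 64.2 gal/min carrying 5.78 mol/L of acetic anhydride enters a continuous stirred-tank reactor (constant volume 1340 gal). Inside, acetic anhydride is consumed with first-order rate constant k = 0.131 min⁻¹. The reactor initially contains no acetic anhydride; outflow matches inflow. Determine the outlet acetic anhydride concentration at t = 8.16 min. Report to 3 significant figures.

Species balance: V dC/dt = Q C_in − Q C − k V C.
dC/dt = (Q/V) C_in − (Q/V + k) C; effective rate a = Q/V + k = 0.047910 + 0.131 = 0.17891 min⁻¹.
C_ss = Q C_in/(Q + kV) = 1.5478 mol/L; C(t) = C_ss + (C₀ − C_ss) e^(−a t).
C(8.16) = 1.5478 + (-1.5478)·e^(−0.17891·8.16) = 1.5478 + (-1.5478)·0.23226 = 1.1883 mol/L.

1.19 mol/L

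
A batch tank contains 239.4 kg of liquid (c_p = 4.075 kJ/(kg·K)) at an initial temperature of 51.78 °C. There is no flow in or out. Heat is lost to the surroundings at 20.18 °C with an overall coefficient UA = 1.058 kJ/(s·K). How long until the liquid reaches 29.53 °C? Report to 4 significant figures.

1123 s

Unsteady energy balance on the tank contents: M c_p dT/dt = −UA(T − T_amb).
τ = M c_p/UA = 922.075 s; T_ss = T_amb = 20.1800 °C.
T(t) = T_ss + (T₀ − T_ss)e^(−t/τ); set T = 29.53:
t = −τ ln[(T − T_ss)/(T₀ − T_ss)] = −922.075 · ln(0.295886) = 1122.88 s.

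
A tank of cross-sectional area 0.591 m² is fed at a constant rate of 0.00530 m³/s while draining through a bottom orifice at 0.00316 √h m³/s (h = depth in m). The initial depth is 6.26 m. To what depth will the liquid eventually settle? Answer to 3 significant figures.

2.81 m

Level balance: A dh/dt = 0.00530 − 0.00316 √h. Setting dh/dt = 0:
Q_in = 0.00316 √h_ss ⇒ √h_ss = 0.00530/0.00316 = 1.6772.
h_ss = 1.6772² = 2.8131 m. (Since h₀ = 6.26 m > h_ss, the level will fall toward this value.)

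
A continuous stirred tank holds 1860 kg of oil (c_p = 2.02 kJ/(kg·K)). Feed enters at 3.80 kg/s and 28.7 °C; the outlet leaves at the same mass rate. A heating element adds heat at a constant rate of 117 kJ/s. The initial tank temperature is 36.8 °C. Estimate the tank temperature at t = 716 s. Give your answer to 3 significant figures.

M c_p dT/dt = ṁ c_p (T_in − T) + Q̇.
τ = M/ṁ = 489.47 s; T_ss = T_in + Q̇/(ṁ c_p) = 28.7 + 117/(3.80·2.02) = 43.942 °C.
Integrating: T(t) = T_ss + (T₀ − T_ss) e^(−t/τ).
T(716) = 43.942 + (-7.1423)·e^(−716/489.47) = 43.942 + (-7.1423)·0.23159 = 42.288 °C.

42.3 °C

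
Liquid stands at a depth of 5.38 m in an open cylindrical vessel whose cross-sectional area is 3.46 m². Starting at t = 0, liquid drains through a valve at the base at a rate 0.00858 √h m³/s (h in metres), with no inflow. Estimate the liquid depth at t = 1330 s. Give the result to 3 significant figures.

0.449 m

With no inflow, A dh/dt = −0.00858 √h.
Separate and integrate: 2(√h − √h₀) = −(0.00858/A) t.
√h = √5.38 − 0.00858·1330/(2·3.46) = 2.3195 − 1.6490 = 0.67044.
h = 0.67044² = 0.44949 m.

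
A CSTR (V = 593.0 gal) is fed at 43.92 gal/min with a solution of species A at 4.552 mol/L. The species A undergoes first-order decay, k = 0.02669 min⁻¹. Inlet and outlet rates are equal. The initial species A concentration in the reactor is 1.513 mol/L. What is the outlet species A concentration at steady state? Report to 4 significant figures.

Accumulation = in − out − consumed: V dC/dt = Q C_in − Q C − k V C.
Steady state (dC/dt = 0): C_ss = Q C_in/(Q + kV) = C_in/(1 + kV/Q).
C_ss = 43.92·4.552/(43.92 + 0.02669·593.0) = 199.924/59.7472 = 3.34616 mol/L.

3.346 mol/L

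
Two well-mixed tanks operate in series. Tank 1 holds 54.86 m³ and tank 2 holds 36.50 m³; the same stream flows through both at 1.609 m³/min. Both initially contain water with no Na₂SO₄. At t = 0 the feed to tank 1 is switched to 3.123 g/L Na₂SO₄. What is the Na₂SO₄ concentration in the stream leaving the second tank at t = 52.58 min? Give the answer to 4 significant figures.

Species balance on tank i: dCᵢ/dt = (Cᵢ₋₁ − Cᵢ)/τᵢ with τᵢ = Vᵢ/Q.
τ₁ = 54.86/1.609 = 34.0957 min; τ₂ = 36.50/1.609 = 22.6849 min.
Solving the cascade with C₁(0)=C₂(0)=0 gives C₂(t) = C_in[1 − (τ₁ e^(−t/τ₁) − τ₂ e^(−t/τ₂))/(τ₁ − τ₂)].
At t = 52.58: e^(−t/τ₁) = 0.213925, e^(−t/τ₂) = 0.0984859.
C₂ = 3.123·[1 − (34.0957·0.213925 − 22.6849·0.0984859)/(11.4108)] = 3.123·0.556580 = 1.73820 g/L.

1.738 g/L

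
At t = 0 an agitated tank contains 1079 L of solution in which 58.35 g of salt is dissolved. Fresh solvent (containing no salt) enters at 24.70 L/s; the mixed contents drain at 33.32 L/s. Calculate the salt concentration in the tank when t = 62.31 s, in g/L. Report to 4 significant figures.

Let m(t) be the amount of salt. Volume: V(t) = V₀ + (Q_in − Q_out) t = 1079 − 8.62000 t; V(62.31) = 541.888 L.
Solute balance: dm/dt = 0 − Q_out C = −Q_out m/V(t).
dm/m = −Q_out dt/(V₀ − 8.62000 t); integrating gives ln(m/m₀) = −(Q_out/(Q_in−Q_out)) ln(V/V₀).
m = m₀ (V₀/V)^(Q_out/(Q_in−Q_out)) = 58.35 × (1079/541.888)^(-3.86543) = 4.07234 g.
C = m/V = 4.07234/541.888 = 0.00751510 g/L.

0.007515 g/L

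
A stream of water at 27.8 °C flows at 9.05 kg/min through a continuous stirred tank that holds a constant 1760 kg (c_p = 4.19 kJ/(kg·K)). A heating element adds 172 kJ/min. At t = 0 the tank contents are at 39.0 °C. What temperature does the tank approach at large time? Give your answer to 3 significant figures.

M c_p dT/dt = ṁ c_p (T_in − T) + Q̇.
At steady state dT/dt = 0 ⇒ T_ss = T_in + Q̇/(ṁ c_p) = 27.8 + 172/(9.05·4.19) = 32.336 °C.

32.3 °C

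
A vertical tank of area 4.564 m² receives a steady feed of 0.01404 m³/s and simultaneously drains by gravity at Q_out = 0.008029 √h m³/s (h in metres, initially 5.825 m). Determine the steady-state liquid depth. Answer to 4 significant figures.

Accumulation of liquid (constant cross-section A): A dh/dt = Q_in − 0.008029 √h. At steady state dh/dt = 0:
Q_in = 0.008029 √h_ss ⇒ √h_ss = 0.01404/0.008029 = 1.74866.
h_ss = 1.74866² = 3.05782 m. (Since h₀ = 5.825 m > h_ss, the level will fall toward this value.)

3.058 m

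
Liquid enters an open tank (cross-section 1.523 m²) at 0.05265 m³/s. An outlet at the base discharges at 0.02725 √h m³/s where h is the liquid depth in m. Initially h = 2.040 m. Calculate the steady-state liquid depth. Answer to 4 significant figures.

3.733 m

Level balance: A dh/dt = 0.05265 − 0.02725 √h. Setting dh/dt = 0:
Q_in = 0.02725 √h_ss ⇒ √h_ss = 0.05265/0.02725 = 1.93211.
h_ss = 1.93211² = 3.73305 m. (Since h₀ = 2.040 m < h_ss, the level will rise toward this value.)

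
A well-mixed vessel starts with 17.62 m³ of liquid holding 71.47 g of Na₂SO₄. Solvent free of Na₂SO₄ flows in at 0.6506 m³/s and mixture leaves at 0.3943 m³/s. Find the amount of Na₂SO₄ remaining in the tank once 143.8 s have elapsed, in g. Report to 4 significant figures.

Total volume: dV/dt = Q_in − Q_out = 0.256300 m³/s, so V(t) = 17.62 + 0.256300 t and V(143.8) = 54.4759 m³.
Species balance (pure solvent in): dm/dt = −Q_out · m/V(t).
Separate: dm/m = −Q_out dt/V(t) ⇒ ln(m/m₀) = −(Q_out/(Q_in−Q_out)) ln(V/V₀).
m = m₀ (V₀/V)^(Q_out/(Q_in−Q_out)) = 71.47 × (17.62/54.4759)^(1.53843) = 12.5889 g.

12.59 g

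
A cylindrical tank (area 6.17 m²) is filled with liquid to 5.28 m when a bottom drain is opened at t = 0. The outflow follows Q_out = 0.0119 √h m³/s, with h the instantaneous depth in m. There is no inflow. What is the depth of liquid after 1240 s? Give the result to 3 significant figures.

1.21 m

Mass balance (ρ constant): A dh/dt = −0.0119 √h.
∫ h^(−1/2) dh = −(0.0119/A) ∫ dt, giving 2√h = 2√h₀ − (0.0119/A) t.
√h = √5.28 − 0.0119·1240/(2·6.17) = 2.2978 − 1.1958 = 1.1020.
h = 1.1020² = 1.2145 m.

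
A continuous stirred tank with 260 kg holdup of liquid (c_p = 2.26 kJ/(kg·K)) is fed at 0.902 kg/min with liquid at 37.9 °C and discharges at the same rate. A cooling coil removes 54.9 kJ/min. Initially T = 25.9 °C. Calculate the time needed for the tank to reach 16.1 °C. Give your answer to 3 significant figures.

308 min

Energy balance: M c_p dT/dt = ṁ c_p (T_in − T) − 54.9.
τ = M/ṁ = 288.25 min; T_ss = T_in − Q̇/(ṁ c_p) = 10.969 °C.
T(t) = T_ss + (T₀ − T_ss) e^(−t/τ). Set T = 16.1:
e^(−t/τ) = (16.1 − 10.969)/(25.9 − 10.969) = 0.34366
t = −288.25 · ln(0.34366) = 307.88 min.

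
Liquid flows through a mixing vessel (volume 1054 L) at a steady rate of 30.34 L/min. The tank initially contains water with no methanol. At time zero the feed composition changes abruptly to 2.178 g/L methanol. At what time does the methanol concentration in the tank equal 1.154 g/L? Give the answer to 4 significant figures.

Mass balance on the solute (V constant): V dC/dt = Q(C_in − C), so τ = V/Q = 34.7396 min.
C(t) = C_in + (C₀ − C_in) e^(−t/τ). Set C = 1.154 and solve for t:
e^(−t/τ) = (C − C_in)/(C₀ − C_in) = (1.154 − 2.178)/(0 − 2.178) = 0.470156
t = −τ ln(…) = 34.7396 × 0.754690 = 26.2177 min.

26.22 min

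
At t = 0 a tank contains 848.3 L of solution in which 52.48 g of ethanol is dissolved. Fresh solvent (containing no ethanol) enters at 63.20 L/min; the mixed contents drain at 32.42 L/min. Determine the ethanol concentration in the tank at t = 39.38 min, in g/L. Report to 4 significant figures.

Let m(t) be the amount of ethanol. Volume: V(t) = V₀ + (Q_in − Q_out) t = 848.3 + 30.7800 t; V(39.38) = 2060.42 L.
No ethanol enters, so dm/dt = −Q_out · (m/V).
Separate: dm/m = −Q_out dt/V(t) ⇒ ln(m/m₀) = −(Q_out/(Q_in−Q_out)) ln(V/V₀).
m = m₀ (V₀/V)^(Q_out/(Q_in−Q_out)) = 52.48 × (848.3/2060.42)^(1.05328) = 20.6088 g.
C = m/V = 20.6088/2060.42 = 0.0100023 g/L.

0.01000 g/L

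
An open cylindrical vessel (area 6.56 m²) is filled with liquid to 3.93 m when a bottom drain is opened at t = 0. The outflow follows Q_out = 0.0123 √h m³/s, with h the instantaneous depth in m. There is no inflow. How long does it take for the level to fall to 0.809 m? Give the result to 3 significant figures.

1160 s

Mass balance (ρ constant): A dh/dt = −0.0123 √h.
∫ h^(−1/2) dh = −(0.0123/A) ∫ dt, giving 2√h = 2√h₀ − (0.0123/A) t.
t = 2A(√h₀ − √h)/0.0123 = 2·6.56·(√3.93 − √0.809)/0.0123
  = 13.120 × (1.9824 − 0.89944) / 0.0123 = 1155.2 s.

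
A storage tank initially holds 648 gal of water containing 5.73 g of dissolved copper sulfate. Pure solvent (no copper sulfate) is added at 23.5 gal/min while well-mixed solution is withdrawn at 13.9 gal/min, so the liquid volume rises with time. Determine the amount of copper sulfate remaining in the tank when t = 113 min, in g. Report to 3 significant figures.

1.38 g

Let m(t) be the amount of copper sulfate. Volume: V(t) = V₀ + (Q_in − Q_out) t = 648 + 9.6000 t; V(113) = 1732.8 gal.
No copper sulfate enters, so dm/dt = −Q_out · (m/V).
Separate: dm/m = −Q_out dt/V(t) ⇒ ln(m/m₀) = −(Q_out/(Q_in−Q_out)) ln(V/V₀).
m = m₀ (V₀/V)^(Q_out/(Q_in−Q_out)) = 5.73 × (648/1732.8)^(1.4479) = 1.3793 g.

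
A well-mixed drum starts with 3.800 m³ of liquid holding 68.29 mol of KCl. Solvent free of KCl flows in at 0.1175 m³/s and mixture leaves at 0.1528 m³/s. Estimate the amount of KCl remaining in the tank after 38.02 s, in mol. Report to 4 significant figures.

10.36 mol

Let m(t) be the amount of KCl. Volume: V(t) = V₀ + (Q_in − Q_out) t = 3.800 − 0.0353000 t; V(38.02) = 2.45789 m³.
No KCl enters, so dm/dt = −Q_out · (m/V).
Separate: dm/m = −Q_out dt/V(t) ⇒ ln(m/m₀) = −(Q_out/(Q_in−Q_out)) ln(V/V₀).
m = m₀ (V₀/V)^(Q_out/(Q_in−Q_out)) = 68.29 × (3.800/2.45789)^(-4.32861) = 10.3585 mol.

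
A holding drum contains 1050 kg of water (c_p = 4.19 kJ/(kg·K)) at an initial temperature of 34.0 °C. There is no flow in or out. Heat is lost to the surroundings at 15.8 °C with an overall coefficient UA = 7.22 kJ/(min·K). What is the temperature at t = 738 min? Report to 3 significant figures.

Lumped-capacitance energy balance: M c_p dT/dt = UA(T_amb − T).
dT/dt = (T_ss − T)/τ with T_ss = T_amb = 15.800 °C, τ = M c_p/UA = 1050·4.19/7.22 = 609.35 min.
T approaches T_ss exponentially: T(t) = T_ss + (T₀ − T_ss) e^(−t/τ).
T(738) = 15.800 + (18.200)·0.29786 = 21.221 °C.

21.2 °C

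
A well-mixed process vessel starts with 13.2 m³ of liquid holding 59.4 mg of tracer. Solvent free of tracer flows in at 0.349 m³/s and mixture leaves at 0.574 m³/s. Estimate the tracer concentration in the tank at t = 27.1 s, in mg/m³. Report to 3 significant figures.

1.72 mg/m³

Total volume: dV/dt = Q_in − Q_out = -0.22500 m³/s, so V(t) = 13.2 − 0.22500 t and V(27.1) = 7.1025 m³.
Solute balance: dm/dt = 0 − Q_out C = −Q_out m/V(t).
dm/m = −Q_out dt/(V₀ − 0.22500 t); integrating gives ln(m/m₀) = −(Q_out/(Q_in−Q_out)) ln(V/V₀).
m = m₀ (V₀/V)^(Q_out/(Q_in−Q_out)) = 59.4 × (13.2/7.1025)^(-2.5511) = 12.221 mg.
C = m/V = 12.221/7.1025 = 1.7207 mg/m³.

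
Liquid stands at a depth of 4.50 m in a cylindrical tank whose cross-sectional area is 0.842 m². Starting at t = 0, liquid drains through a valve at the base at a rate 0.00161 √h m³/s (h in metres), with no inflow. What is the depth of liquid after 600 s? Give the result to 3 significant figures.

Volume balance on the tank: A dh/dt = −0.00161 √h.
Separate and integrate: 2(√h − √h₀) = −(0.00161/A) t.
√h = √4.50 − 0.00161·600/(2·0.842) = 2.1213 − 0.57363 = 1.5477.
h = 1.5477² = 2.3953 m.

2.40 m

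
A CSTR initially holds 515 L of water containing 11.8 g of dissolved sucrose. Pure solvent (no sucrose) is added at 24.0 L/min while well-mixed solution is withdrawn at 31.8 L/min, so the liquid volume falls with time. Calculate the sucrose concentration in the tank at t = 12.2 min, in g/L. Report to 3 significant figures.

Let m(t) be the amount of sucrose. Volume: V(t) = V₀ + (Q_in − Q_out) t = 515 − 7.8000 t; V(12.2) = 419.84 L.
Solute balance: dm/dt = 0 − Q_out C = −Q_out m/V(t).
dm/m = −Q_out dt/(V₀ − 7.8000 t); integrating gives ln(m/m₀) = −(Q_out/(Q_in−Q_out)) ln(V/V₀).
m = m₀ (V₀/V)^(Q_out/(Q_in−Q_out)) = 11.8 × (515/419.84)^(-4.0769) = 5.1305 g.
C = m/V = 5.1305/419.84 = 0.012220 g/L.

0.0122 g/L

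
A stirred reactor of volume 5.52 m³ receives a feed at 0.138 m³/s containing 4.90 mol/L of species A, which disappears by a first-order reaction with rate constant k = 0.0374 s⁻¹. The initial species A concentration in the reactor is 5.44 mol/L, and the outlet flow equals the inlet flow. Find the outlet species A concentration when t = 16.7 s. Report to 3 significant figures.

V dC/dt = Q(C_in − C) − k V C.
dC/dt = (Q/V) C_in − (Q/V + k) C; effective rate a = Q/V + k = 0.025000 + 0.0374 = 0.062400 s⁻¹.
C_ss = Q C_in/(Q + kV) = 1.9631 mol/L; C(t) = C_ss + (C₀ − C_ss) e^(−a t).
C(16.7) = 1.9631 + (3.4769)·e^(−0.062400·16.7) = 1.9631 + (3.4769)·0.35272 = 3.1895 mol/L.

3.19 mol/L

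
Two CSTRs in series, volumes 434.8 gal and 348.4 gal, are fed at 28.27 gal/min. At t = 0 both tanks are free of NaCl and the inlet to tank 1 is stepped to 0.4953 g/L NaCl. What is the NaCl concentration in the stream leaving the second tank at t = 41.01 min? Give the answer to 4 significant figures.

0.3937 g/L

Species balance on tank i: dCᵢ/dt = (Cᵢ₋₁ − Cᵢ)/τᵢ with τᵢ = Vᵢ/Q.
τ₁ = 434.8/28.27 = 15.3803 min; τ₂ = 348.4/28.27 = 12.3240 min.
Tank 1: C₁ = C_in(1 − e^(−t/τ₁)). Tank 2 (τ₁ ≠ τ₂): C₂ = C_in[1 − (τ₁ e^(−t/τ₁) − τ₂ e^(−t/τ₂))/(τ₁ − τ₂)].
At t = 41.01: e^(−t/τ₁) = 0.0695017, e^(−t/τ₂) = 0.0358774.
C₂ = 0.4953·[1 − (15.3803·0.0695017 − 12.3240·0.0358774)/(3.05624)] = 0.4953·0.794911 = 0.393720 g/L.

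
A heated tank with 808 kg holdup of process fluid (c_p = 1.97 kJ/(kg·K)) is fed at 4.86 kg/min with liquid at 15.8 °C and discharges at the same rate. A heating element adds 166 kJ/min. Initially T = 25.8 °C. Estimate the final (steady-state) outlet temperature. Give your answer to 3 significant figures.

M c_p dT/dt = ṁ c_p (T_in − T) + Q̇.
At steady state dT/dt = 0 ⇒ T_ss = T_in + Q̇/(ṁ c_p) = 15.8 + 166/(4.86·1.97) = 33.138 °C.

33.1 °C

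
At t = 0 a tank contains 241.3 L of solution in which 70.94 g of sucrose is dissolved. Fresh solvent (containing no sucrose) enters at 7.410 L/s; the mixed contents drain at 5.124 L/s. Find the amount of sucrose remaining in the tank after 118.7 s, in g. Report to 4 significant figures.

13.10 g

Let m(t) be the amount of sucrose. Volume: V(t) = V₀ + (Q_in − Q_out) t = 241.3 + 2.28600 t; V(118.7) = 512.648 L.
Species balance (pure solvent in): dm/dt = −Q_out · m/V(t).
dm/m = −Q_out dt/(V₀ + 2.28600 t); integrating gives ln(m/m₀) = −(Q_out/(Q_in−Q_out)) ln(V/V₀).
m = m₀ (V₀/V)^(Q_out/(Q_in−Q_out)) = 70.94 × (241.3/512.648)^(2.24147) = 13.1022 g.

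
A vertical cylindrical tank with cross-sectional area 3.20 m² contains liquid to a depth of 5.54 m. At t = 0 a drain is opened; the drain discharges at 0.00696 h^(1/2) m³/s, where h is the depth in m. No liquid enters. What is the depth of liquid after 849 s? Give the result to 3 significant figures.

A dh/dt = −Q_out = −0.00696 √h.
Separate and integrate: 2(√h − √h₀) = −(0.00696/A) t.
√h = √5.54 − 0.00696·849/(2·3.20) = 2.3537 − 0.92329 = 1.4304.
h = 1.4304² = 2.0461 m.

2.05 m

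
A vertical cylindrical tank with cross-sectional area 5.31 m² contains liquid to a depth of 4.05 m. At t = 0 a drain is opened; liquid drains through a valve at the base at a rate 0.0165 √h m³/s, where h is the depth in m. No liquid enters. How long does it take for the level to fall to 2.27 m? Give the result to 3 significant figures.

326 s

A dh/dt = −Q_out = −0.0165 √h.
This is separable: 2 d(√h)/dt = −0.0165/A, so √h = √h₀ − (0.0165/(2A)) t.
t = 2A(√h₀ − √h)/0.0165 = 2·5.31·(√4.05 − √2.27)/0.0165
  = 10.620 × (2.0125 − 1.5067) / 0.0165 = 325.56 s.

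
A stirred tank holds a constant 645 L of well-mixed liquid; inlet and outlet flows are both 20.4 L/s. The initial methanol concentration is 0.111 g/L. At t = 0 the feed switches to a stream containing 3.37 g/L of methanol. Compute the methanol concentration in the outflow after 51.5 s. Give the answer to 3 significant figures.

2.73 g/L

Transient balance on the dissolved component: V dC/dt = Q(C_in − C).
So dC/dt = (C_in − C)/τ with τ = V/Q = 645/20.4 = 31.618 s.
Solution: C(t) = C_in + (C₀ − C_in) e^(−t/τ).
C(51.5) = 3.37 + (0.111 − 3.37)·e^(−51.5/31.618) = 3.37 + (-3.2590)·0.19616 = 2.7307 g/L.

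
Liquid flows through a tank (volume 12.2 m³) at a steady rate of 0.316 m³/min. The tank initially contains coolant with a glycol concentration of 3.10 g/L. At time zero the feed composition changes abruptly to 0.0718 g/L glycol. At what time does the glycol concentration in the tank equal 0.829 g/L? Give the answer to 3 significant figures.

53.5 min

Mass balance on the solute (V constant): V dC/dt = Q(C_in − C), so τ = V/Q = 38.608 min.
C(t) = C_in + (C₀ − C_in) e^(−t/τ). Set C = 0.829 and solve for t:
e^(−t/τ) = (C − C_in)/(C₀ − C_in) = (0.829 − 0.0718)/(3.10 − 0.0718) = 0.25005
t = −τ ln(…) = 38.608 × 1.3861 = 53.514 min.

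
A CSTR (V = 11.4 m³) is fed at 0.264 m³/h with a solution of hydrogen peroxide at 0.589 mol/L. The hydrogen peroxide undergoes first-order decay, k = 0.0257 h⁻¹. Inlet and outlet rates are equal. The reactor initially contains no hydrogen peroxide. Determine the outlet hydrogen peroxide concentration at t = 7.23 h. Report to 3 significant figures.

0.0831 mol/L

V dC/dt = Q(C_in − C) − k V C.
This is linear with rate a = Q/V + k = 0.048858 h⁻¹.
C_ss = Q C_in/(Q + kV) = 0.27918 mol/L; C(t) = C_ss + (C₀ − C_ss) e^(−a t).
C(7.23) = 0.27918 + (-0.27918)·e^(−0.048858·7.23) = 0.27918 + (-0.27918)·0.70241 = 0.083081 mol/L.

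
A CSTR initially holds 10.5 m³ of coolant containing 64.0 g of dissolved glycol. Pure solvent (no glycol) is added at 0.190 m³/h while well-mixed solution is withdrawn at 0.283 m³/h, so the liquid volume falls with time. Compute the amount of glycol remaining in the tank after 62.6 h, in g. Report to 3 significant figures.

Let m(t) be the amount of glycol. Volume: V(t) = V₀ + (Q_in − Q_out) t = 10.5 − 0.093000 t; V(62.6) = 4.6782 m³.
Species balance (pure solvent in): dm/dt = −Q_out · m/V(t).
Separate: dm/m = −Q_out dt/V(t) ⇒ ln(m/m₀) = −(Q_out/(Q_in−Q_out)) ln(V/V₀).
m = m₀ (V₀/V)^(Q_out/(Q_in−Q_out)) = 64.0 × (10.5/4.6782)^(-3.0430) = 5.4670 g.

5.47 g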